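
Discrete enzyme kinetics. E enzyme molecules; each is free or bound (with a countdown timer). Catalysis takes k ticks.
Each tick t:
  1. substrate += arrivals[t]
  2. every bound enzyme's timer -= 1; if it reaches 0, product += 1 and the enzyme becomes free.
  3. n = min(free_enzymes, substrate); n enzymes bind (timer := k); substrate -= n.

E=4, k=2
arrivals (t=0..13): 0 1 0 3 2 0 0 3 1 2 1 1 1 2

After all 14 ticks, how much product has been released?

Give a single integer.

t=0: arr=0 -> substrate=0 bound=0 product=0
t=1: arr=1 -> substrate=0 bound=1 product=0
t=2: arr=0 -> substrate=0 bound=1 product=0
t=3: arr=3 -> substrate=0 bound=3 product=1
t=4: arr=2 -> substrate=1 bound=4 product=1
t=5: arr=0 -> substrate=0 bound=2 product=4
t=6: arr=0 -> substrate=0 bound=1 product=5
t=7: arr=3 -> substrate=0 bound=3 product=6
t=8: arr=1 -> substrate=0 bound=4 product=6
t=9: arr=2 -> substrate=0 bound=3 product=9
t=10: arr=1 -> substrate=0 bound=3 product=10
t=11: arr=1 -> substrate=0 bound=2 product=12
t=12: arr=1 -> substrate=0 bound=2 product=13
t=13: arr=2 -> substrate=0 bound=3 product=14

Answer: 14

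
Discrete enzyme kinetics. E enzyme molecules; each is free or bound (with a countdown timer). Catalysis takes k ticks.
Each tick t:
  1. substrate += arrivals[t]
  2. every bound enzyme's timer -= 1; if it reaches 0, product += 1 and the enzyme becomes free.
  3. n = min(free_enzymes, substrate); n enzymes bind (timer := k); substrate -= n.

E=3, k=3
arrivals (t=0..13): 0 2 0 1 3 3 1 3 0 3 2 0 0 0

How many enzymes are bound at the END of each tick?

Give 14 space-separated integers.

Answer: 0 2 2 3 3 3 3 3 3 3 3 3 3 3

Derivation:
t=0: arr=0 -> substrate=0 bound=0 product=0
t=1: arr=2 -> substrate=0 bound=2 product=0
t=2: arr=0 -> substrate=0 bound=2 product=0
t=3: arr=1 -> substrate=0 bound=3 product=0
t=4: arr=3 -> substrate=1 bound=3 product=2
t=5: arr=3 -> substrate=4 bound=3 product=2
t=6: arr=1 -> substrate=4 bound=3 product=3
t=7: arr=3 -> substrate=5 bound=3 product=5
t=8: arr=0 -> substrate=5 bound=3 product=5
t=9: arr=3 -> substrate=7 bound=3 product=6
t=10: arr=2 -> substrate=7 bound=3 product=8
t=11: arr=0 -> substrate=7 bound=3 product=8
t=12: arr=0 -> substrate=6 bound=3 product=9
t=13: arr=0 -> substrate=4 bound=3 product=11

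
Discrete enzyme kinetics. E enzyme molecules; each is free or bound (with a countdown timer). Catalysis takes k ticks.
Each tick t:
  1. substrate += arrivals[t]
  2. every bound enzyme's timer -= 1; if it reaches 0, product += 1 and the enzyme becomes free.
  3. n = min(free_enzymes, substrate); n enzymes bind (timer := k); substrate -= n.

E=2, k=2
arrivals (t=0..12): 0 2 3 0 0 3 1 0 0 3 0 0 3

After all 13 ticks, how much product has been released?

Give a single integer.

Answer: 10

Derivation:
t=0: arr=0 -> substrate=0 bound=0 product=0
t=1: arr=2 -> substrate=0 bound=2 product=0
t=2: arr=3 -> substrate=3 bound=2 product=0
t=3: arr=0 -> substrate=1 bound=2 product=2
t=4: arr=0 -> substrate=1 bound=2 product=2
t=5: arr=3 -> substrate=2 bound=2 product=4
t=6: arr=1 -> substrate=3 bound=2 product=4
t=7: arr=0 -> substrate=1 bound=2 product=6
t=8: arr=0 -> substrate=1 bound=2 product=6
t=9: arr=3 -> substrate=2 bound=2 product=8
t=10: arr=0 -> substrate=2 bound=2 product=8
t=11: arr=0 -> substrate=0 bound=2 product=10
t=12: arr=3 -> substrate=3 bound=2 product=10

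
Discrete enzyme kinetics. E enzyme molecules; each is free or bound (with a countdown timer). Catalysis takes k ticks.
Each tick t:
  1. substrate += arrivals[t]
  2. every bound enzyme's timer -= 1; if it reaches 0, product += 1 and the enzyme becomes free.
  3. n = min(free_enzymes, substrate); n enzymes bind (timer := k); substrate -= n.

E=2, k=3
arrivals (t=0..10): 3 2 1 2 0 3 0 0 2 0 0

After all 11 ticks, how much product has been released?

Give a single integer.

Answer: 6

Derivation:
t=0: arr=3 -> substrate=1 bound=2 product=0
t=1: arr=2 -> substrate=3 bound=2 product=0
t=2: arr=1 -> substrate=4 bound=2 product=0
t=3: arr=2 -> substrate=4 bound=2 product=2
t=4: arr=0 -> substrate=4 bound=2 product=2
t=5: arr=3 -> substrate=7 bound=2 product=2
t=6: arr=0 -> substrate=5 bound=2 product=4
t=7: arr=0 -> substrate=5 bound=2 product=4
t=8: arr=2 -> substrate=7 bound=2 product=4
t=9: arr=0 -> substrate=5 bound=2 product=6
t=10: arr=0 -> substrate=5 bound=2 product=6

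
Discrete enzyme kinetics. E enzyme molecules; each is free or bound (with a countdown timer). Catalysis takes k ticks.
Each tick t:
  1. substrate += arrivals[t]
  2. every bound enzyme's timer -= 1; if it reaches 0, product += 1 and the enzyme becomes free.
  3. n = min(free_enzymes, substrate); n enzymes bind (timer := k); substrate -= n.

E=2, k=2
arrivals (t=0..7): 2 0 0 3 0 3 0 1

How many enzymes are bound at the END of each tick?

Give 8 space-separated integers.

Answer: 2 2 0 2 2 2 2 2

Derivation:
t=0: arr=2 -> substrate=0 bound=2 product=0
t=1: arr=0 -> substrate=0 bound=2 product=0
t=2: arr=0 -> substrate=0 bound=0 product=2
t=3: arr=3 -> substrate=1 bound=2 product=2
t=4: arr=0 -> substrate=1 bound=2 product=2
t=5: arr=3 -> substrate=2 bound=2 product=4
t=6: arr=0 -> substrate=2 bound=2 product=4
t=7: arr=1 -> substrate=1 bound=2 product=6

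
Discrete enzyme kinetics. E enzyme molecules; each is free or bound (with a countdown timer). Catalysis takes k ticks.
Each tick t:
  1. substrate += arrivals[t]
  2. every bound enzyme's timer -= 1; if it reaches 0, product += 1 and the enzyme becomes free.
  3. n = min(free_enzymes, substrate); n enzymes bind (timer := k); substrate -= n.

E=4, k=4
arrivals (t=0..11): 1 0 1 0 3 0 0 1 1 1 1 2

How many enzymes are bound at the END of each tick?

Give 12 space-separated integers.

Answer: 1 1 2 2 4 4 3 4 2 3 4 4

Derivation:
t=0: arr=1 -> substrate=0 bound=1 product=0
t=1: arr=0 -> substrate=0 bound=1 product=0
t=2: arr=1 -> substrate=0 bound=2 product=0
t=3: arr=0 -> substrate=0 bound=2 product=0
t=4: arr=3 -> substrate=0 bound=4 product=1
t=5: arr=0 -> substrate=0 bound=4 product=1
t=6: arr=0 -> substrate=0 bound=3 product=2
t=7: arr=1 -> substrate=0 bound=4 product=2
t=8: arr=1 -> substrate=0 bound=2 product=5
t=9: arr=1 -> substrate=0 bound=3 product=5
t=10: arr=1 -> substrate=0 bound=4 product=5
t=11: arr=2 -> substrate=1 bound=4 product=6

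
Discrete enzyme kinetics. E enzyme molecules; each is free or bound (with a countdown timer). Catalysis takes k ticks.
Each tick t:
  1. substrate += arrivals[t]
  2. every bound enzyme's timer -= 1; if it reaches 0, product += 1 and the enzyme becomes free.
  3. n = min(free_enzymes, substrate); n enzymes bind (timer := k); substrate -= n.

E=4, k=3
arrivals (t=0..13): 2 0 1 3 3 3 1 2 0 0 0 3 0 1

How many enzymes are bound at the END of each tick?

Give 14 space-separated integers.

Answer: 2 2 3 4 4 4 4 4 4 4 4 4 4 4

Derivation:
t=0: arr=2 -> substrate=0 bound=2 product=0
t=1: arr=0 -> substrate=0 bound=2 product=0
t=2: arr=1 -> substrate=0 bound=3 product=0
t=3: arr=3 -> substrate=0 bound=4 product=2
t=4: arr=3 -> substrate=3 bound=4 product=2
t=5: arr=3 -> substrate=5 bound=4 product=3
t=6: arr=1 -> substrate=3 bound=4 product=6
t=7: arr=2 -> substrate=5 bound=4 product=6
t=8: arr=0 -> substrate=4 bound=4 product=7
t=9: arr=0 -> substrate=1 bound=4 product=10
t=10: arr=0 -> substrate=1 bound=4 product=10
t=11: arr=3 -> substrate=3 bound=4 product=11
t=12: arr=0 -> substrate=0 bound=4 product=14
t=13: arr=1 -> substrate=1 bound=4 product=14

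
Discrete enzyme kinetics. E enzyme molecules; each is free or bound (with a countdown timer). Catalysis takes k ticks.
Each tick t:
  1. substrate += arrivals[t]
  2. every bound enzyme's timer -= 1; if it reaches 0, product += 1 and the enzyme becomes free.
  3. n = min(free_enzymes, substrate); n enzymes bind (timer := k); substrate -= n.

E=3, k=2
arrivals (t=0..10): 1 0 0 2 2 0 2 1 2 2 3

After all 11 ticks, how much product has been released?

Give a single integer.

Answer: 10

Derivation:
t=0: arr=1 -> substrate=0 bound=1 product=0
t=1: arr=0 -> substrate=0 bound=1 product=0
t=2: arr=0 -> substrate=0 bound=0 product=1
t=3: arr=2 -> substrate=0 bound=2 product=1
t=4: arr=2 -> substrate=1 bound=3 product=1
t=5: arr=0 -> substrate=0 bound=2 product=3
t=6: arr=2 -> substrate=0 bound=3 product=4
t=7: arr=1 -> substrate=0 bound=3 product=5
t=8: arr=2 -> substrate=0 bound=3 product=7
t=9: arr=2 -> substrate=1 bound=3 product=8
t=10: arr=3 -> substrate=2 bound=3 product=10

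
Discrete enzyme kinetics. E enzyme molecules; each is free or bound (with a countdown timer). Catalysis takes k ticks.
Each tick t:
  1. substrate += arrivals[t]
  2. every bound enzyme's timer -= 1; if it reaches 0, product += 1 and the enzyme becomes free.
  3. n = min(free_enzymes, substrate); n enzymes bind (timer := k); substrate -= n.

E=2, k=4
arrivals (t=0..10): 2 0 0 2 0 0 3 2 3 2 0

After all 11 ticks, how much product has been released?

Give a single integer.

Answer: 4

Derivation:
t=0: arr=2 -> substrate=0 bound=2 product=0
t=1: arr=0 -> substrate=0 bound=2 product=0
t=2: arr=0 -> substrate=0 bound=2 product=0
t=3: arr=2 -> substrate=2 bound=2 product=0
t=4: arr=0 -> substrate=0 bound=2 product=2
t=5: arr=0 -> substrate=0 bound=2 product=2
t=6: arr=3 -> substrate=3 bound=2 product=2
t=7: arr=2 -> substrate=5 bound=2 product=2
t=8: arr=3 -> substrate=6 bound=2 product=4
t=9: arr=2 -> substrate=8 bound=2 product=4
t=10: arr=0 -> substrate=8 bound=2 product=4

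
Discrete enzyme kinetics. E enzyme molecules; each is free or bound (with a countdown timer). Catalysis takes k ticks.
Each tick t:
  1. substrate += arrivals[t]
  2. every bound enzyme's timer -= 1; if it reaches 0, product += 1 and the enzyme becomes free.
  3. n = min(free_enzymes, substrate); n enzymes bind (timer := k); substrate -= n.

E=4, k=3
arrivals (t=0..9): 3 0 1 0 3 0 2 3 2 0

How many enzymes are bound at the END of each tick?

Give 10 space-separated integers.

Answer: 3 3 4 1 4 3 4 4 4 4

Derivation:
t=0: arr=3 -> substrate=0 bound=3 product=0
t=1: arr=0 -> substrate=0 bound=3 product=0
t=2: arr=1 -> substrate=0 bound=4 product=0
t=3: arr=0 -> substrate=0 bound=1 product=3
t=4: arr=3 -> substrate=0 bound=4 product=3
t=5: arr=0 -> substrate=0 bound=3 product=4
t=6: arr=2 -> substrate=1 bound=4 product=4
t=7: arr=3 -> substrate=1 bound=4 product=7
t=8: arr=2 -> substrate=3 bound=4 product=7
t=9: arr=0 -> substrate=2 bound=4 product=8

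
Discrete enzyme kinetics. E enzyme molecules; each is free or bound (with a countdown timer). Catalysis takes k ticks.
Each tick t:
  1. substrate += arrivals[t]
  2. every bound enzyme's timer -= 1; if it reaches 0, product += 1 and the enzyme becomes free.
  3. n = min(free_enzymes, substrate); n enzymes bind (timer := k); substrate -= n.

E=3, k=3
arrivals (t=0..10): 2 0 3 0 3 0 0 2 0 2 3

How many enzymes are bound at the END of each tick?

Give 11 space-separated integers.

Answer: 2 2 3 3 3 3 3 3 3 3 3

Derivation:
t=0: arr=2 -> substrate=0 bound=2 product=0
t=1: arr=0 -> substrate=0 bound=2 product=0
t=2: arr=3 -> substrate=2 bound=3 product=0
t=3: arr=0 -> substrate=0 bound=3 product=2
t=4: arr=3 -> substrate=3 bound=3 product=2
t=5: arr=0 -> substrate=2 bound=3 product=3
t=6: arr=0 -> substrate=0 bound=3 product=5
t=7: arr=2 -> substrate=2 bound=3 product=5
t=8: arr=0 -> substrate=1 bound=3 product=6
t=9: arr=2 -> substrate=1 bound=3 product=8
t=10: arr=3 -> substrate=4 bound=3 product=8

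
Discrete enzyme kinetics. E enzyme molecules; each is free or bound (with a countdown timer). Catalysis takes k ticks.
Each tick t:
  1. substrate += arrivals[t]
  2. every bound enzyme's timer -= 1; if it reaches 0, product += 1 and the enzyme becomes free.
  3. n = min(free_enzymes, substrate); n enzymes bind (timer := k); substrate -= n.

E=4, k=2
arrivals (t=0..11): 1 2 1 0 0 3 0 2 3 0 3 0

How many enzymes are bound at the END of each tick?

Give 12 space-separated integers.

t=0: arr=1 -> substrate=0 bound=1 product=0
t=1: arr=2 -> substrate=0 bound=3 product=0
t=2: arr=1 -> substrate=0 bound=3 product=1
t=3: arr=0 -> substrate=0 bound=1 product=3
t=4: arr=0 -> substrate=0 bound=0 product=4
t=5: arr=3 -> substrate=0 bound=3 product=4
t=6: arr=0 -> substrate=0 bound=3 product=4
t=7: arr=2 -> substrate=0 bound=2 product=7
t=8: arr=3 -> substrate=1 bound=4 product=7
t=9: arr=0 -> substrate=0 bound=3 product=9
t=10: arr=3 -> substrate=0 bound=4 product=11
t=11: arr=0 -> substrate=0 bound=3 product=12

Answer: 1 3 3 1 0 3 3 2 4 3 4 3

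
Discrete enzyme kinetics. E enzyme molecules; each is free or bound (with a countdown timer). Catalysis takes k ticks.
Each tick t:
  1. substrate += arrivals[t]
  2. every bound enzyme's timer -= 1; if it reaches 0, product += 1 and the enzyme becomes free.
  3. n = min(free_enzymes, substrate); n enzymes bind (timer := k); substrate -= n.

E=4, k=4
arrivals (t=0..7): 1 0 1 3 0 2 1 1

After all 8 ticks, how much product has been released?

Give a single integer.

Answer: 4

Derivation:
t=0: arr=1 -> substrate=0 bound=1 product=0
t=1: arr=0 -> substrate=0 bound=1 product=0
t=2: arr=1 -> substrate=0 bound=2 product=0
t=3: arr=3 -> substrate=1 bound=4 product=0
t=4: arr=0 -> substrate=0 bound=4 product=1
t=5: arr=2 -> substrate=2 bound=4 product=1
t=6: arr=1 -> substrate=2 bound=4 product=2
t=7: arr=1 -> substrate=1 bound=4 product=4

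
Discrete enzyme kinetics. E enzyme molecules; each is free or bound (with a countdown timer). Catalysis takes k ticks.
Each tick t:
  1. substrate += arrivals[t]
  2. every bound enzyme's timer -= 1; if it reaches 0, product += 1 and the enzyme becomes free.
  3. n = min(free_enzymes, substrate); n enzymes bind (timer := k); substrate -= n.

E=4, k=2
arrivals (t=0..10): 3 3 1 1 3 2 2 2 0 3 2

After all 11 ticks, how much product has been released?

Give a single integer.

Answer: 17

Derivation:
t=0: arr=3 -> substrate=0 bound=3 product=0
t=1: arr=3 -> substrate=2 bound=4 product=0
t=2: arr=1 -> substrate=0 bound=4 product=3
t=3: arr=1 -> substrate=0 bound=4 product=4
t=4: arr=3 -> substrate=0 bound=4 product=7
t=5: arr=2 -> substrate=1 bound=4 product=8
t=6: arr=2 -> substrate=0 bound=4 product=11
t=7: arr=2 -> substrate=1 bound=4 product=12
t=8: arr=0 -> substrate=0 bound=2 product=15
t=9: arr=3 -> substrate=0 bound=4 product=16
t=10: arr=2 -> substrate=1 bound=4 product=17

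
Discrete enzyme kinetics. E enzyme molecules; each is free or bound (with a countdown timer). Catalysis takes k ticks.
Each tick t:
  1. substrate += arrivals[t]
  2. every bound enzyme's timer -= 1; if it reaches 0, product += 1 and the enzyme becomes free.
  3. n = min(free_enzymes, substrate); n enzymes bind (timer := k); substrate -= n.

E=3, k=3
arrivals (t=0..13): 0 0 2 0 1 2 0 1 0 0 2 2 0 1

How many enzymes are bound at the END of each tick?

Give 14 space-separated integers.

t=0: arr=0 -> substrate=0 bound=0 product=0
t=1: arr=0 -> substrate=0 bound=0 product=0
t=2: arr=2 -> substrate=0 bound=2 product=0
t=3: arr=0 -> substrate=0 bound=2 product=0
t=4: arr=1 -> substrate=0 bound=3 product=0
t=5: arr=2 -> substrate=0 bound=3 product=2
t=6: arr=0 -> substrate=0 bound=3 product=2
t=7: arr=1 -> substrate=0 bound=3 product=3
t=8: arr=0 -> substrate=0 bound=1 product=5
t=9: arr=0 -> substrate=0 bound=1 product=5
t=10: arr=2 -> substrate=0 bound=2 product=6
t=11: arr=2 -> substrate=1 bound=3 product=6
t=12: arr=0 -> substrate=1 bound=3 product=6
t=13: arr=1 -> substrate=0 bound=3 product=8

Answer: 0 0 2 2 3 3 3 3 1 1 2 3 3 3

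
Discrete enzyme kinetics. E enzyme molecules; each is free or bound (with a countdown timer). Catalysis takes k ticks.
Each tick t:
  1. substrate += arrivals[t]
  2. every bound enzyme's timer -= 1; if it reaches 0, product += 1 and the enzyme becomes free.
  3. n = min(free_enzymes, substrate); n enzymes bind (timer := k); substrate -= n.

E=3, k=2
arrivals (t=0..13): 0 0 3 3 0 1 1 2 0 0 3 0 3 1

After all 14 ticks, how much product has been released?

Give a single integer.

Answer: 13

Derivation:
t=0: arr=0 -> substrate=0 bound=0 product=0
t=1: arr=0 -> substrate=0 bound=0 product=0
t=2: arr=3 -> substrate=0 bound=3 product=0
t=3: arr=3 -> substrate=3 bound=3 product=0
t=4: arr=0 -> substrate=0 bound=3 product=3
t=5: arr=1 -> substrate=1 bound=3 product=3
t=6: arr=1 -> substrate=0 bound=2 product=6
t=7: arr=2 -> substrate=1 bound=3 product=6
t=8: arr=0 -> substrate=0 bound=2 product=8
t=9: arr=0 -> substrate=0 bound=1 product=9
t=10: arr=3 -> substrate=0 bound=3 product=10
t=11: arr=0 -> substrate=0 bound=3 product=10
t=12: arr=3 -> substrate=0 bound=3 product=13
t=13: arr=1 -> substrate=1 bound=3 product=13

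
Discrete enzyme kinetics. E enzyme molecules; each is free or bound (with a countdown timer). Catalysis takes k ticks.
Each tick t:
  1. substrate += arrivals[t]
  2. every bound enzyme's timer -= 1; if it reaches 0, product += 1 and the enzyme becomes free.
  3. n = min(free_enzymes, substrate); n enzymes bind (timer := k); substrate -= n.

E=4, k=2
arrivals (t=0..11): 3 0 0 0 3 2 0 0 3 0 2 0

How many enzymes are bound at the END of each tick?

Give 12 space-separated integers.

Answer: 3 3 0 0 3 4 2 1 3 3 2 2

Derivation:
t=0: arr=3 -> substrate=0 bound=3 product=0
t=1: arr=0 -> substrate=0 bound=3 product=0
t=2: arr=0 -> substrate=0 bound=0 product=3
t=3: arr=0 -> substrate=0 bound=0 product=3
t=4: arr=3 -> substrate=0 bound=3 product=3
t=5: arr=2 -> substrate=1 bound=4 product=3
t=6: arr=0 -> substrate=0 bound=2 product=6
t=7: arr=0 -> substrate=0 bound=1 product=7
t=8: arr=3 -> substrate=0 bound=3 product=8
t=9: arr=0 -> substrate=0 bound=3 product=8
t=10: arr=2 -> substrate=0 bound=2 product=11
t=11: arr=0 -> substrate=0 bound=2 product=11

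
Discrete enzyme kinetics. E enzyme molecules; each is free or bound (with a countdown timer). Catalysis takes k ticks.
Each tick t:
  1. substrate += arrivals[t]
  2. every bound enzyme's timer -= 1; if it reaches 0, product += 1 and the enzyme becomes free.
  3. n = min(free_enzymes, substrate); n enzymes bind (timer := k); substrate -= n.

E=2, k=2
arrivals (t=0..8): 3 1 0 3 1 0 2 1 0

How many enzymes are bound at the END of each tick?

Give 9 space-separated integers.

t=0: arr=3 -> substrate=1 bound=2 product=0
t=1: arr=1 -> substrate=2 bound=2 product=0
t=2: arr=0 -> substrate=0 bound=2 product=2
t=3: arr=3 -> substrate=3 bound=2 product=2
t=4: arr=1 -> substrate=2 bound=2 product=4
t=5: arr=0 -> substrate=2 bound=2 product=4
t=6: arr=2 -> substrate=2 bound=2 product=6
t=7: arr=1 -> substrate=3 bound=2 product=6
t=8: arr=0 -> substrate=1 bound=2 product=8

Answer: 2 2 2 2 2 2 2 2 2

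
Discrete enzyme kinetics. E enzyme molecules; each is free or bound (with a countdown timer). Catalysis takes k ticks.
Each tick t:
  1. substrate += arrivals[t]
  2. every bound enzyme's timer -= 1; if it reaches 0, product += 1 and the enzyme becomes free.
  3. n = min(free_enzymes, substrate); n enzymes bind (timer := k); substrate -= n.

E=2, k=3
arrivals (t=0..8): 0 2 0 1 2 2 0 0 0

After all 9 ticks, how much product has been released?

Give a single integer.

t=0: arr=0 -> substrate=0 bound=0 product=0
t=1: arr=2 -> substrate=0 bound=2 product=0
t=2: arr=0 -> substrate=0 bound=2 product=0
t=3: arr=1 -> substrate=1 bound=2 product=0
t=4: arr=2 -> substrate=1 bound=2 product=2
t=5: arr=2 -> substrate=3 bound=2 product=2
t=6: arr=0 -> substrate=3 bound=2 product=2
t=7: arr=0 -> substrate=1 bound=2 product=4
t=8: arr=0 -> substrate=1 bound=2 product=4

Answer: 4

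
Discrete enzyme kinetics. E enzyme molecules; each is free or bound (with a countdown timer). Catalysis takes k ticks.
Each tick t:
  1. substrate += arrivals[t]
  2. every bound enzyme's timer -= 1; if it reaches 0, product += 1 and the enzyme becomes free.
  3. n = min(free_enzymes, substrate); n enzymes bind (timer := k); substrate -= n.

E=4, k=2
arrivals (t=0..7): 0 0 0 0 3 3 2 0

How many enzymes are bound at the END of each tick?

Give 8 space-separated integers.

Answer: 0 0 0 0 3 4 4 4

Derivation:
t=0: arr=0 -> substrate=0 bound=0 product=0
t=1: arr=0 -> substrate=0 bound=0 product=0
t=2: arr=0 -> substrate=0 bound=0 product=0
t=3: arr=0 -> substrate=0 bound=0 product=0
t=4: arr=3 -> substrate=0 bound=3 product=0
t=5: arr=3 -> substrate=2 bound=4 product=0
t=6: arr=2 -> substrate=1 bound=4 product=3
t=7: arr=0 -> substrate=0 bound=4 product=4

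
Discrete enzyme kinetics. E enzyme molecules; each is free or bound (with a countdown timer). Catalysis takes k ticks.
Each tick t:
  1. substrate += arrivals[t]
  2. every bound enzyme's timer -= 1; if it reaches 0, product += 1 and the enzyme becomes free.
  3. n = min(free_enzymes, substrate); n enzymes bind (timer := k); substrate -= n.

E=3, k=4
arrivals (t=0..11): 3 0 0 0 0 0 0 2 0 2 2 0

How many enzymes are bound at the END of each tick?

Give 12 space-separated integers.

t=0: arr=3 -> substrate=0 bound=3 product=0
t=1: arr=0 -> substrate=0 bound=3 product=0
t=2: arr=0 -> substrate=0 bound=3 product=0
t=3: arr=0 -> substrate=0 bound=3 product=0
t=4: arr=0 -> substrate=0 bound=0 product=3
t=5: arr=0 -> substrate=0 bound=0 product=3
t=6: arr=0 -> substrate=0 bound=0 product=3
t=7: arr=2 -> substrate=0 bound=2 product=3
t=8: arr=0 -> substrate=0 bound=2 product=3
t=9: arr=2 -> substrate=1 bound=3 product=3
t=10: arr=2 -> substrate=3 bound=3 product=3
t=11: arr=0 -> substrate=1 bound=3 product=5

Answer: 3 3 3 3 0 0 0 2 2 3 3 3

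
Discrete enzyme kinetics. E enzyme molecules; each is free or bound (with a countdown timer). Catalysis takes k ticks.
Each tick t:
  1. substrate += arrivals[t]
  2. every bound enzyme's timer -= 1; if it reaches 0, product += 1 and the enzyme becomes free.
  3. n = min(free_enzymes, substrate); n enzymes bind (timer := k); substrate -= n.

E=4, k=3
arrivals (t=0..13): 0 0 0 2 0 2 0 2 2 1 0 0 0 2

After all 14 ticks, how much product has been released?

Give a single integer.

t=0: arr=0 -> substrate=0 bound=0 product=0
t=1: arr=0 -> substrate=0 bound=0 product=0
t=2: arr=0 -> substrate=0 bound=0 product=0
t=3: arr=2 -> substrate=0 bound=2 product=0
t=4: arr=0 -> substrate=0 bound=2 product=0
t=5: arr=2 -> substrate=0 bound=4 product=0
t=6: arr=0 -> substrate=0 bound=2 product=2
t=7: arr=2 -> substrate=0 bound=4 product=2
t=8: arr=2 -> substrate=0 bound=4 product=4
t=9: arr=1 -> substrate=1 bound=4 product=4
t=10: arr=0 -> substrate=0 bound=3 product=6
t=11: arr=0 -> substrate=0 bound=1 product=8
t=12: arr=0 -> substrate=0 bound=1 product=8
t=13: arr=2 -> substrate=0 bound=2 product=9

Answer: 9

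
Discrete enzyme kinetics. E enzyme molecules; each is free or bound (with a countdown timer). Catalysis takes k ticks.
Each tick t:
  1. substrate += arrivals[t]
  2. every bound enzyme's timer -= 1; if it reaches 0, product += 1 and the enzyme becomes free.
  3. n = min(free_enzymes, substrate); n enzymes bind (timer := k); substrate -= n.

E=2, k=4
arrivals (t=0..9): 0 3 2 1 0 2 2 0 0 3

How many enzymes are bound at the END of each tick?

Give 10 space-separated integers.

Answer: 0 2 2 2 2 2 2 2 2 2

Derivation:
t=0: arr=0 -> substrate=0 bound=0 product=0
t=1: arr=3 -> substrate=1 bound=2 product=0
t=2: arr=2 -> substrate=3 bound=2 product=0
t=3: arr=1 -> substrate=4 bound=2 product=0
t=4: arr=0 -> substrate=4 bound=2 product=0
t=5: arr=2 -> substrate=4 bound=2 product=2
t=6: arr=2 -> substrate=6 bound=2 product=2
t=7: arr=0 -> substrate=6 bound=2 product=2
t=8: arr=0 -> substrate=6 bound=2 product=2
t=9: arr=3 -> substrate=7 bound=2 product=4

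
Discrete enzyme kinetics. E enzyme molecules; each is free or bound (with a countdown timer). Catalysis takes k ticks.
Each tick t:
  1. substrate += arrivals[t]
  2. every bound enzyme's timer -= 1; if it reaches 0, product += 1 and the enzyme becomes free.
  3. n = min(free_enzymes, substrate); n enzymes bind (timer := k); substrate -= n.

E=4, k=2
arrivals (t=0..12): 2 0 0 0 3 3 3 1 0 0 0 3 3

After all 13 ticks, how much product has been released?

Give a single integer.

Answer: 12

Derivation:
t=0: arr=2 -> substrate=0 bound=2 product=0
t=1: arr=0 -> substrate=0 bound=2 product=0
t=2: arr=0 -> substrate=0 bound=0 product=2
t=3: arr=0 -> substrate=0 bound=0 product=2
t=4: arr=3 -> substrate=0 bound=3 product=2
t=5: arr=3 -> substrate=2 bound=4 product=2
t=6: arr=3 -> substrate=2 bound=4 product=5
t=7: arr=1 -> substrate=2 bound=4 product=6
t=8: arr=0 -> substrate=0 bound=3 product=9
t=9: arr=0 -> substrate=0 bound=2 product=10
t=10: arr=0 -> substrate=0 bound=0 product=12
t=11: arr=3 -> substrate=0 bound=3 product=12
t=12: arr=3 -> substrate=2 bound=4 product=12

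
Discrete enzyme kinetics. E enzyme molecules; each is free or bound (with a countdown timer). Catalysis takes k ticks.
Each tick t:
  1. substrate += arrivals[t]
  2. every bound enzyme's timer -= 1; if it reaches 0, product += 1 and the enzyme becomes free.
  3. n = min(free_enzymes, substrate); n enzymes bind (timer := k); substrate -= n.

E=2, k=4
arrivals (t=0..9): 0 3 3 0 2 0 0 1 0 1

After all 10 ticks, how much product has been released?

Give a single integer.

Answer: 4

Derivation:
t=0: arr=0 -> substrate=0 bound=0 product=0
t=1: arr=3 -> substrate=1 bound=2 product=0
t=2: arr=3 -> substrate=4 bound=2 product=0
t=3: arr=0 -> substrate=4 bound=2 product=0
t=4: arr=2 -> substrate=6 bound=2 product=0
t=5: arr=0 -> substrate=4 bound=2 product=2
t=6: arr=0 -> substrate=4 bound=2 product=2
t=7: arr=1 -> substrate=5 bound=2 product=2
t=8: arr=0 -> substrate=5 bound=2 product=2
t=9: arr=1 -> substrate=4 bound=2 product=4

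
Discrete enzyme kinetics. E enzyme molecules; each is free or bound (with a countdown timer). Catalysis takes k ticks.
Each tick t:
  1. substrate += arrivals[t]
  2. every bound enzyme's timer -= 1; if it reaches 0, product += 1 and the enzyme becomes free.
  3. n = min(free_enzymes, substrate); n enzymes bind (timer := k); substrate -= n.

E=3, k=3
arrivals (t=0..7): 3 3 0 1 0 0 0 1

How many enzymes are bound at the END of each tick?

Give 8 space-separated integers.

Answer: 3 3 3 3 3 3 1 2

Derivation:
t=0: arr=3 -> substrate=0 bound=3 product=0
t=1: arr=3 -> substrate=3 bound=3 product=0
t=2: arr=0 -> substrate=3 bound=3 product=0
t=3: arr=1 -> substrate=1 bound=3 product=3
t=4: arr=0 -> substrate=1 bound=3 product=3
t=5: arr=0 -> substrate=1 bound=3 product=3
t=6: arr=0 -> substrate=0 bound=1 product=6
t=7: arr=1 -> substrate=0 bound=2 product=6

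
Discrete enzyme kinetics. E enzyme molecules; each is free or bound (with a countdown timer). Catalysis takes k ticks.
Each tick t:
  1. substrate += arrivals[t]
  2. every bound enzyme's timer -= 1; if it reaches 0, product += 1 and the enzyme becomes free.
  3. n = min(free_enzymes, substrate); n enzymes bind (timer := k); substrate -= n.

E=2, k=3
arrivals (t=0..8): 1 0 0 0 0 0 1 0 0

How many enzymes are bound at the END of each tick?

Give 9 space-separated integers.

t=0: arr=1 -> substrate=0 bound=1 product=0
t=1: arr=0 -> substrate=0 bound=1 product=0
t=2: arr=0 -> substrate=0 bound=1 product=0
t=3: arr=0 -> substrate=0 bound=0 product=1
t=4: arr=0 -> substrate=0 bound=0 product=1
t=5: arr=0 -> substrate=0 bound=0 product=1
t=6: arr=1 -> substrate=0 bound=1 product=1
t=7: arr=0 -> substrate=0 bound=1 product=1
t=8: arr=0 -> substrate=0 bound=1 product=1

Answer: 1 1 1 0 0 0 1 1 1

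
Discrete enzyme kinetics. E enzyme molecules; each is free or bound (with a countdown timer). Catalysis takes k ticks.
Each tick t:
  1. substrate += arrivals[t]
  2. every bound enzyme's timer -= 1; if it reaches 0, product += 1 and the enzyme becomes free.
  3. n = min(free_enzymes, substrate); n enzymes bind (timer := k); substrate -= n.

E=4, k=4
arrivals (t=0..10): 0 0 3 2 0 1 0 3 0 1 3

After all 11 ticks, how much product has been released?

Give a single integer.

Answer: 6

Derivation:
t=0: arr=0 -> substrate=0 bound=0 product=0
t=1: arr=0 -> substrate=0 bound=0 product=0
t=2: arr=3 -> substrate=0 bound=3 product=0
t=3: arr=2 -> substrate=1 bound=4 product=0
t=4: arr=0 -> substrate=1 bound=4 product=0
t=5: arr=1 -> substrate=2 bound=4 product=0
t=6: arr=0 -> substrate=0 bound=3 product=3
t=7: arr=3 -> substrate=1 bound=4 product=4
t=8: arr=0 -> substrate=1 bound=4 product=4
t=9: arr=1 -> substrate=2 bound=4 product=4
t=10: arr=3 -> substrate=3 bound=4 product=6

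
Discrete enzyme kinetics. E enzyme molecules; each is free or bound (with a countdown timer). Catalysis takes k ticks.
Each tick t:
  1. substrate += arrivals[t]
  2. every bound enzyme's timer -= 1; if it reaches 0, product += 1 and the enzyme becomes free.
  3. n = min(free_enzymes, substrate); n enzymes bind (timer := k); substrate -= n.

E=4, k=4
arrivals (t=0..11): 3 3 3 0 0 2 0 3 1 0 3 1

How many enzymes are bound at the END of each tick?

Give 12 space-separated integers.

Answer: 3 4 4 4 4 4 4 4 4 4 4 4

Derivation:
t=0: arr=3 -> substrate=0 bound=3 product=0
t=1: arr=3 -> substrate=2 bound=4 product=0
t=2: arr=3 -> substrate=5 bound=4 product=0
t=3: arr=0 -> substrate=5 bound=4 product=0
t=4: arr=0 -> substrate=2 bound=4 product=3
t=5: arr=2 -> substrate=3 bound=4 product=4
t=6: arr=0 -> substrate=3 bound=4 product=4
t=7: arr=3 -> substrate=6 bound=4 product=4
t=8: arr=1 -> substrate=4 bound=4 product=7
t=9: arr=0 -> substrate=3 bound=4 product=8
t=10: arr=3 -> substrate=6 bound=4 product=8
t=11: arr=1 -> substrate=7 bound=4 product=8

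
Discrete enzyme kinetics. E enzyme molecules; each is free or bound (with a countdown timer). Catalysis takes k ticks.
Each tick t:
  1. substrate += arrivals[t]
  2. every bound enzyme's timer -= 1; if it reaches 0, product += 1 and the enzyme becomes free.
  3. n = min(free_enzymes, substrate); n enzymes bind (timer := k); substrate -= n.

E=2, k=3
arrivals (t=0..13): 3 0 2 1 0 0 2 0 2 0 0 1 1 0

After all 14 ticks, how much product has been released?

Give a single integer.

t=0: arr=3 -> substrate=1 bound=2 product=0
t=1: arr=0 -> substrate=1 bound=2 product=0
t=2: arr=2 -> substrate=3 bound=2 product=0
t=3: arr=1 -> substrate=2 bound=2 product=2
t=4: arr=0 -> substrate=2 bound=2 product=2
t=5: arr=0 -> substrate=2 bound=2 product=2
t=6: arr=2 -> substrate=2 bound=2 product=4
t=7: arr=0 -> substrate=2 bound=2 product=4
t=8: arr=2 -> substrate=4 bound=2 product=4
t=9: arr=0 -> substrate=2 bound=2 product=6
t=10: arr=0 -> substrate=2 bound=2 product=6
t=11: arr=1 -> substrate=3 bound=2 product=6
t=12: arr=1 -> substrate=2 bound=2 product=8
t=13: arr=0 -> substrate=2 bound=2 product=8

Answer: 8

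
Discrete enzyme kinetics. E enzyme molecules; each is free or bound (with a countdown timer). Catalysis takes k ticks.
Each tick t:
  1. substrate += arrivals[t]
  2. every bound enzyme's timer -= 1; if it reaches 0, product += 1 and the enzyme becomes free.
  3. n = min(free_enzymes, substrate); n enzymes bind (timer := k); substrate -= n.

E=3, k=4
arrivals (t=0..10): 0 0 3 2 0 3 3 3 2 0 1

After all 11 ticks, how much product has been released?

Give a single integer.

t=0: arr=0 -> substrate=0 bound=0 product=0
t=1: arr=0 -> substrate=0 bound=0 product=0
t=2: arr=3 -> substrate=0 bound=3 product=0
t=3: arr=2 -> substrate=2 bound=3 product=0
t=4: arr=0 -> substrate=2 bound=3 product=0
t=5: arr=3 -> substrate=5 bound=3 product=0
t=6: arr=3 -> substrate=5 bound=3 product=3
t=7: arr=3 -> substrate=8 bound=3 product=3
t=8: arr=2 -> substrate=10 bound=3 product=3
t=9: arr=0 -> substrate=10 bound=3 product=3
t=10: arr=1 -> substrate=8 bound=3 product=6

Answer: 6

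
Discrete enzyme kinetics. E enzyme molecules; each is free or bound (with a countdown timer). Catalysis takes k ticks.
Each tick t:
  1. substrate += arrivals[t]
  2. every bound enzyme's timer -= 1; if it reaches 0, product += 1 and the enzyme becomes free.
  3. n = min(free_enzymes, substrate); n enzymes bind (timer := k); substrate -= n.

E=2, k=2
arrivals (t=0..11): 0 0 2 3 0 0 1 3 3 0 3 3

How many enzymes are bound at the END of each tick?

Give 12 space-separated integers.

t=0: arr=0 -> substrate=0 bound=0 product=0
t=1: arr=0 -> substrate=0 bound=0 product=0
t=2: arr=2 -> substrate=0 bound=2 product=0
t=3: arr=3 -> substrate=3 bound=2 product=0
t=4: arr=0 -> substrate=1 bound=2 product=2
t=5: arr=0 -> substrate=1 bound=2 product=2
t=6: arr=1 -> substrate=0 bound=2 product=4
t=7: arr=3 -> substrate=3 bound=2 product=4
t=8: arr=3 -> substrate=4 bound=2 product=6
t=9: arr=0 -> substrate=4 bound=2 product=6
t=10: arr=3 -> substrate=5 bound=2 product=8
t=11: arr=3 -> substrate=8 bound=2 product=8

Answer: 0 0 2 2 2 2 2 2 2 2 2 2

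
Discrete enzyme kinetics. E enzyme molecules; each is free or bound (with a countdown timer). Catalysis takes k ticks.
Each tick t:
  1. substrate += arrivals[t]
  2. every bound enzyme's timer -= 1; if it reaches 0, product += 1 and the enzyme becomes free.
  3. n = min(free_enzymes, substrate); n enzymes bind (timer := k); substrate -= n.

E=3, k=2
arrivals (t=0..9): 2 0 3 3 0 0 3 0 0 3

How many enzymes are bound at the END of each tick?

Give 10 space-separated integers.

t=0: arr=2 -> substrate=0 bound=2 product=0
t=1: arr=0 -> substrate=0 bound=2 product=0
t=2: arr=3 -> substrate=0 bound=3 product=2
t=3: arr=3 -> substrate=3 bound=3 product=2
t=4: arr=0 -> substrate=0 bound=3 product=5
t=5: arr=0 -> substrate=0 bound=3 product=5
t=6: arr=3 -> substrate=0 bound=3 product=8
t=7: arr=0 -> substrate=0 bound=3 product=8
t=8: arr=0 -> substrate=0 bound=0 product=11
t=9: arr=3 -> substrate=0 bound=3 product=11

Answer: 2 2 3 3 3 3 3 3 0 3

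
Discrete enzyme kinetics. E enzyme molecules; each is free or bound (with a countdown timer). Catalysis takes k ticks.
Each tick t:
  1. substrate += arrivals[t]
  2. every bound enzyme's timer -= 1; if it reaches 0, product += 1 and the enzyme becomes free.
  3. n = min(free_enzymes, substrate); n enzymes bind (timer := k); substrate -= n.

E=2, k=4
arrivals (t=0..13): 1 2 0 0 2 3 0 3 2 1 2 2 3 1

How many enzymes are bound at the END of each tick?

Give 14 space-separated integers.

Answer: 1 2 2 2 2 2 2 2 2 2 2 2 2 2

Derivation:
t=0: arr=1 -> substrate=0 bound=1 product=0
t=1: arr=2 -> substrate=1 bound=2 product=0
t=2: arr=0 -> substrate=1 bound=2 product=0
t=3: arr=0 -> substrate=1 bound=2 product=0
t=4: arr=2 -> substrate=2 bound=2 product=1
t=5: arr=3 -> substrate=4 bound=2 product=2
t=6: arr=0 -> substrate=4 bound=2 product=2
t=7: arr=3 -> substrate=7 bound=2 product=2
t=8: arr=2 -> substrate=8 bound=2 product=3
t=9: arr=1 -> substrate=8 bound=2 product=4
t=10: arr=2 -> substrate=10 bound=2 product=4
t=11: arr=2 -> substrate=12 bound=2 product=4
t=12: arr=3 -> substrate=14 bound=2 product=5
t=13: arr=1 -> substrate=14 bound=2 product=6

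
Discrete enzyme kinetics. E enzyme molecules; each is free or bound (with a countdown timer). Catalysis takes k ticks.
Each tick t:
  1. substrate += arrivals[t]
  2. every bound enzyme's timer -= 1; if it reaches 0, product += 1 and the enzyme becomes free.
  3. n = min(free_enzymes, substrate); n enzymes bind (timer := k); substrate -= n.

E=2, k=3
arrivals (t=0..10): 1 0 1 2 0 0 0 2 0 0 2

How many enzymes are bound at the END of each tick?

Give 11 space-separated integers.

Answer: 1 1 2 2 2 2 1 2 2 2 2

Derivation:
t=0: arr=1 -> substrate=0 bound=1 product=0
t=1: arr=0 -> substrate=0 bound=1 product=0
t=2: arr=1 -> substrate=0 bound=2 product=0
t=3: arr=2 -> substrate=1 bound=2 product=1
t=4: arr=0 -> substrate=1 bound=2 product=1
t=5: arr=0 -> substrate=0 bound=2 product=2
t=6: arr=0 -> substrate=0 bound=1 product=3
t=7: arr=2 -> substrate=1 bound=2 product=3
t=8: arr=0 -> substrate=0 bound=2 product=4
t=9: arr=0 -> substrate=0 bound=2 product=4
t=10: arr=2 -> substrate=1 bound=2 product=5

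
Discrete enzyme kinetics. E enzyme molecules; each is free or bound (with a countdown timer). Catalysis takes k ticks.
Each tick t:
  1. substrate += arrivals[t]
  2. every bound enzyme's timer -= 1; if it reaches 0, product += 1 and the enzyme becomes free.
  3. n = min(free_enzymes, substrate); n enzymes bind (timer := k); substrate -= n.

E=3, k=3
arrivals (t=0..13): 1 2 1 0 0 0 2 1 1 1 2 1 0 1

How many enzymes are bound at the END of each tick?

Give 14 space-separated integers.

t=0: arr=1 -> substrate=0 bound=1 product=0
t=1: arr=2 -> substrate=0 bound=3 product=0
t=2: arr=1 -> substrate=1 bound=3 product=0
t=3: arr=0 -> substrate=0 bound=3 product=1
t=4: arr=0 -> substrate=0 bound=1 product=3
t=5: arr=0 -> substrate=0 bound=1 product=3
t=6: arr=2 -> substrate=0 bound=2 product=4
t=7: arr=1 -> substrate=0 bound=3 product=4
t=8: arr=1 -> substrate=1 bound=3 product=4
t=9: arr=1 -> substrate=0 bound=3 product=6
t=10: arr=2 -> substrate=1 bound=3 product=7
t=11: arr=1 -> substrate=2 bound=3 product=7
t=12: arr=0 -> substrate=0 bound=3 product=9
t=13: arr=1 -> substrate=0 bound=3 product=10

Answer: 1 3 3 3 1 1 2 3 3 3 3 3 3 3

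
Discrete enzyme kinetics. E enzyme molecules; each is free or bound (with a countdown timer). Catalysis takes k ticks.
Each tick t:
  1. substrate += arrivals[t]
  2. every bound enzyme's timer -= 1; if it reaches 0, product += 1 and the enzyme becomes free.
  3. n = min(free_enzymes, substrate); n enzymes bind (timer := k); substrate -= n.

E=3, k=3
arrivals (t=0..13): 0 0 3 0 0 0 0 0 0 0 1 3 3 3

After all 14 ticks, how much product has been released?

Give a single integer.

t=0: arr=0 -> substrate=0 bound=0 product=0
t=1: arr=0 -> substrate=0 bound=0 product=0
t=2: arr=3 -> substrate=0 bound=3 product=0
t=3: arr=0 -> substrate=0 bound=3 product=0
t=4: arr=0 -> substrate=0 bound=3 product=0
t=5: arr=0 -> substrate=0 bound=0 product=3
t=6: arr=0 -> substrate=0 bound=0 product=3
t=7: arr=0 -> substrate=0 bound=0 product=3
t=8: arr=0 -> substrate=0 bound=0 product=3
t=9: arr=0 -> substrate=0 bound=0 product=3
t=10: arr=1 -> substrate=0 bound=1 product=3
t=11: arr=3 -> substrate=1 bound=3 product=3
t=12: arr=3 -> substrate=4 bound=3 product=3
t=13: arr=3 -> substrate=6 bound=3 product=4

Answer: 4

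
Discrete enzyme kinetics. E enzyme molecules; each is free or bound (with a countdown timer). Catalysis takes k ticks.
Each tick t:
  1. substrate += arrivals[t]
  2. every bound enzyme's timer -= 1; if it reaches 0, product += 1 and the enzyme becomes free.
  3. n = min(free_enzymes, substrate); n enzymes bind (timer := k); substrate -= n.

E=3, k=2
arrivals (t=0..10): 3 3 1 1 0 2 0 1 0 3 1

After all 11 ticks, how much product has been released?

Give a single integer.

t=0: arr=3 -> substrate=0 bound=3 product=0
t=1: arr=3 -> substrate=3 bound=3 product=0
t=2: arr=1 -> substrate=1 bound=3 product=3
t=3: arr=1 -> substrate=2 bound=3 product=3
t=4: arr=0 -> substrate=0 bound=2 product=6
t=5: arr=2 -> substrate=1 bound=3 product=6
t=6: arr=0 -> substrate=0 bound=2 product=8
t=7: arr=1 -> substrate=0 bound=2 product=9
t=8: arr=0 -> substrate=0 bound=1 product=10
t=9: arr=3 -> substrate=0 bound=3 product=11
t=10: arr=1 -> substrate=1 bound=3 product=11

Answer: 11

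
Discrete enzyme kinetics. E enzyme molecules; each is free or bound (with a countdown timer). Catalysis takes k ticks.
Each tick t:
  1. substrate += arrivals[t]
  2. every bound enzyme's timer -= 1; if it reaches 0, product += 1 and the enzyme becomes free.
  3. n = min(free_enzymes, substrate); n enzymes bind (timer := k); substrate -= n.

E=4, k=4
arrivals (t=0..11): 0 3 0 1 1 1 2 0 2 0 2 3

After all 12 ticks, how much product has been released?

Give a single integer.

Answer: 8

Derivation:
t=0: arr=0 -> substrate=0 bound=0 product=0
t=1: arr=3 -> substrate=0 bound=3 product=0
t=2: arr=0 -> substrate=0 bound=3 product=0
t=3: arr=1 -> substrate=0 bound=4 product=0
t=4: arr=1 -> substrate=1 bound=4 product=0
t=5: arr=1 -> substrate=0 bound=3 product=3
t=6: arr=2 -> substrate=1 bound=4 product=3
t=7: arr=0 -> substrate=0 bound=4 product=4
t=8: arr=2 -> substrate=2 bound=4 product=4
t=9: arr=0 -> substrate=0 bound=4 product=6
t=10: arr=2 -> substrate=1 bound=4 product=7
t=11: arr=3 -> substrate=3 bound=4 product=8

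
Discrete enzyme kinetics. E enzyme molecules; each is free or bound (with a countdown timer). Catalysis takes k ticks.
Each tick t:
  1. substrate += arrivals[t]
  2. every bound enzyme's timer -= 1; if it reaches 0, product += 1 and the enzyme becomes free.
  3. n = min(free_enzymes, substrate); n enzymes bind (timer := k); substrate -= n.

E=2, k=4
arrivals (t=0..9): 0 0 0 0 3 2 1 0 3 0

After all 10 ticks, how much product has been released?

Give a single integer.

Answer: 2

Derivation:
t=0: arr=0 -> substrate=0 bound=0 product=0
t=1: arr=0 -> substrate=0 bound=0 product=0
t=2: arr=0 -> substrate=0 bound=0 product=0
t=3: arr=0 -> substrate=0 bound=0 product=0
t=4: arr=3 -> substrate=1 bound=2 product=0
t=5: arr=2 -> substrate=3 bound=2 product=0
t=6: arr=1 -> substrate=4 bound=2 product=0
t=7: arr=0 -> substrate=4 bound=2 product=0
t=8: arr=3 -> substrate=5 bound=2 product=2
t=9: arr=0 -> substrate=5 bound=2 product=2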